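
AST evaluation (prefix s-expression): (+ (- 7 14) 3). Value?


Evaluate inner: (- 7 14) = -7
Evaluate root: (+ -7 3) = -4
Result: -4


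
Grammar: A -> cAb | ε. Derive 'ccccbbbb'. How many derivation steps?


Derivation: A => cAb => ccAbb => cccAbbb => ccccAbbbb => ccccbbbb
Steps: 5


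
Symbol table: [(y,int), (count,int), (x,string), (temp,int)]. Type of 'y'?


Lookup 'y' → type int


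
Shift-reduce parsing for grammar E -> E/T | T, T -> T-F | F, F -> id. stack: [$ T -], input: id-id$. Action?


no handle; shift 'id'
Action: shift


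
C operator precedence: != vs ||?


'!=' is equality (level 6); '||' is logical OR (level 1)
Higher level binds tighter
'!=' has higher precedence than '||'


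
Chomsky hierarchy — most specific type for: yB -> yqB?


LHS has context (more than one symbol) and |LHS| ≤ |RHS|
Classification: Type 1 (Context-Sensitive)


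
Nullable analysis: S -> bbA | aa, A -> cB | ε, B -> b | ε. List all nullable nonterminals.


A nonterminal is nullable iff some alternative derives ε (directly, or every symbol in it is nullable)
Nullable: {A, B}


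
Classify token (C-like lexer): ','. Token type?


Pattern: delimiter/punctuation
Type: PUNCTUATION


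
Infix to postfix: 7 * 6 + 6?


Left to right (same or higher precedence on left)
Postfix: 7 6 * 6 +


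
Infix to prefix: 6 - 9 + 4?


left-to-right (same/higher precedence on left): tree is (+ (- 6 9) 4)
Prefix: + - 6 9 4


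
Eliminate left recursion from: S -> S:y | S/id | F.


Left-recursive alternatives: S:y, S/id; non-recursive: F
Introduce S': S -> FS', S' -> :yS' | /idS' | ε


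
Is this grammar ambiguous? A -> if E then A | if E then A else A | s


dangling else: 'if E then if E then s else s' parses two ways
Ambiguous


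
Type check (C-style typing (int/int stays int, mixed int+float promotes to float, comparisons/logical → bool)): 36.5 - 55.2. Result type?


Operand types: float - float
Rule: mixed int/float promotes to float; int/int stays int
Result type: float


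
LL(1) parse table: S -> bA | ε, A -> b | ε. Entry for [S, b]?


For [S, b]: 'b' ∈ FIRST(bA)
Entry: S -> bA


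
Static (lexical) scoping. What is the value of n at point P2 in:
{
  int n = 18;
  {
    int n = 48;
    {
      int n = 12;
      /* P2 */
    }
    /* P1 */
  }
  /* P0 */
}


n declared in the same block as P2
n = 12


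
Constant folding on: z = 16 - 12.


16 - 12 = 4 at compile time
Optimized: z = 4


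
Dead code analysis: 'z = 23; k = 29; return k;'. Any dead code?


z is assigned but never read
Dead: 'z = 23'


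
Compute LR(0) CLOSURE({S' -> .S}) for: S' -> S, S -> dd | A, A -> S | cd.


Start: S' -> .S
For each item with dot before a nonterminal B, add B -> .γ for every B-production
Closure: [S' -> .S, S -> .dd, S -> .A, A -> .S, A -> .cd]


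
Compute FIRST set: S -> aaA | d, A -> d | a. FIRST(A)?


Per alternative of A: FIRST(d) = {d}; FIRST(a) = {a}
FIRST(A) = {a, d}


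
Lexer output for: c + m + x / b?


Scan left to right, longest-match per lexeme
Tokens: ID(c), OP(+), ID(m), OP(+), ID(x), OP(/), ID(b)


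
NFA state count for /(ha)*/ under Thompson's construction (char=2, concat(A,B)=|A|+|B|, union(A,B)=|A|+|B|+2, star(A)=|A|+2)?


Syntax tree has 2 char leaf(s), 0 union(s), 1 star(s)
chars contribute 2×2 = 4; each union adds +2; each star adds +2
Total: 4 + 0 + 2 = 6 states


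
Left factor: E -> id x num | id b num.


Common prefix: 'id'
Factored: E -> id E', E' -> x num | b num


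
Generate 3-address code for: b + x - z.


Break into single-operator statements:
t1 = b + x
t2 = t1 - z


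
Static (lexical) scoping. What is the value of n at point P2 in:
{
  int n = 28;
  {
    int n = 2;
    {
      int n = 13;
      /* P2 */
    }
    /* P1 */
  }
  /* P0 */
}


n declared in the same block as P2
n = 13


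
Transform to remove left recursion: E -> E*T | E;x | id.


Left-recursive alternatives: E*T, E;x; non-recursive: id
Introduce E': E -> idE', E' -> *TE' | ;xE' | ε


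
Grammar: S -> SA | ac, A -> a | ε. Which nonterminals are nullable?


A nonterminal is nullable iff some alternative derives ε (directly, or every symbol in it is nullable)
Nullable: {A}


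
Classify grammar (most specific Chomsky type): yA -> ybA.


LHS has context (more than one symbol) and |LHS| ≤ |RHS|
Classification: Type 1 (Context-Sensitive)


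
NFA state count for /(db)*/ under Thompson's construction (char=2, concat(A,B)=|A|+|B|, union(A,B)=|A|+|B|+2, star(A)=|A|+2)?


Syntax tree has 2 char leaf(s), 0 union(s), 1 star(s)
chars contribute 2×2 = 4; each union adds +2; each star adds +2
Total: 4 + 0 + 2 = 6 states


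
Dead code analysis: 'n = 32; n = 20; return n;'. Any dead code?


first assignment to n is overwritten before any read
Dead: 'n = 32'


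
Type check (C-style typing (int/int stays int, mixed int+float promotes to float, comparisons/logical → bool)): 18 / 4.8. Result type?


Operand types: int / float
Rule: mixed int/float promotes to float; int/int stays int
Result type: float


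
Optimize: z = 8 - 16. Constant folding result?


8 - 16 = -8 at compile time
Optimized: z = -8


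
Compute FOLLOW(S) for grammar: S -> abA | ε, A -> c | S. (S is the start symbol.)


$ ∈ FOLLOW(S). For each A -> αBβ: add FIRST(β)\{ε} to FOLLOW(B); if β nullable, add FOLLOW(A).
FOLLOW(S) = {$}


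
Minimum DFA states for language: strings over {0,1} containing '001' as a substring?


KMP-style automaton: 3 progress states + 1 absorbing accept = 4
Minimal DFA: 4 states


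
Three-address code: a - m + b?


Break into single-operator statements:
t1 = a - m
t2 = t1 + b


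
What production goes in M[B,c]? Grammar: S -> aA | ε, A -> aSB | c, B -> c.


For [B, c]: 'c' ∈ FIRST(c)
Entry: B -> c


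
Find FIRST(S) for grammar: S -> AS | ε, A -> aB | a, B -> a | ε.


Per alternative of S: FIRST(AS) = {a}; FIRST(ε) = {ε}
FIRST(S) = {a, ε}


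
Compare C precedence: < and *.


'*' is multiplicative (level 10); '<' is relational (level 7)
Higher level binds tighter
'*' has higher precedence than '<'


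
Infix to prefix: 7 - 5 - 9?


left-to-right (same/higher precedence on left): tree is (- (- 7 5) 9)
Prefix: - - 7 5 9


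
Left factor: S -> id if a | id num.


Common prefix: 'id'
Factored: S -> id S', S' -> if a | num


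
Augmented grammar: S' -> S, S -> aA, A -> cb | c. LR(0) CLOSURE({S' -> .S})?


Start: S' -> .S
For each item with dot before a nonterminal B, add B -> .γ for every B-production
Closure: [S' -> .S, S -> .aA]


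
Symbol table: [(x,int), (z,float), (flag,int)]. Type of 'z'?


Lookup 'z' → type float


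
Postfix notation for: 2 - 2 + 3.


Left to right (same or higher precedence on left)
Postfix: 2 2 - 3 +


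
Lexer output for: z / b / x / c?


Scan left to right, longest-match per lexeme
Tokens: ID(z), OP(/), ID(b), OP(/), ID(x), OP(/), ID(c)


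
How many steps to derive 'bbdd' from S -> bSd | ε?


Derivation: S => bSd => bbSdd => bbdd
Steps: 3


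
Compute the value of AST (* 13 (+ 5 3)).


Evaluate inner: (+ 5 3) = 8
Evaluate root: (* 13 8) = 104
Result: 104


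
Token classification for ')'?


Pattern: delimiter/punctuation
Type: PUNCTUATION


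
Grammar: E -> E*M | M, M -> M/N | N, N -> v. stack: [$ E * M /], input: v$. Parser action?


no handle; shift 'v'
Action: shift


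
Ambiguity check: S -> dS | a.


right-linear, alternatives start with distinct terminals 'd' vs 'a': unique leftmost derivation
Unambiguous


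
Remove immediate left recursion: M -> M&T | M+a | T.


Left-recursive alternatives: M&T, M+a; non-recursive: T
Introduce M': M -> TM', M' -> &TM' | +aM' | ε


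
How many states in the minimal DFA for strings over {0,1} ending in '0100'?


Track the longest suffix of input matching a prefix of '0100': 5 classes (prefixes of length 0..4)
Minimal DFA: 5 states


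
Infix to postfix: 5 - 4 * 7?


* has higher precedence, evaluate 4*7 first
Postfix: 5 4 7 * -


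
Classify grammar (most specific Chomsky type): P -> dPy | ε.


Single nonterminal LHS, but d^n y^n is not regular
Classification: Type 2 (Context-Free)


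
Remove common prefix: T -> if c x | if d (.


Common prefix: 'if'
Factored: T -> if T', T' -> c x | d (


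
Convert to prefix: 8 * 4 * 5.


left-to-right (same/higher precedence on left): tree is (* (* 8 4) 5)
Prefix: * * 8 4 5


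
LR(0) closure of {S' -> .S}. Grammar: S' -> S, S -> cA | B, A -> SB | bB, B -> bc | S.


Start: S' -> .S
For each item with dot before a nonterminal B, add B -> .γ for every B-production
Closure: [S' -> .S, S -> .cA, S -> .B, B -> .bc, B -> .S]


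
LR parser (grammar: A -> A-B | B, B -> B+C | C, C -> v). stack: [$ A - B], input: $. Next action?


handle 'A-B' on top; lookahead ∈ FOLLOW(A) = {-, $}
Action: reduce (A -> A-B)


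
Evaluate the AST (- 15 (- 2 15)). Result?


Evaluate inner: (- 2 15) = -13
Evaluate root: (- 15 -13) = 28
Result: 28


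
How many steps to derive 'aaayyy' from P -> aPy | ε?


Derivation: P => aPy => aaPyy => aaaPyyy => aaayyy
Steps: 4


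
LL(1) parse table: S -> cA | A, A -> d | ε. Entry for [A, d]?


For [A, d]: 'd' ∈ FIRST(d)
Entry: A -> d


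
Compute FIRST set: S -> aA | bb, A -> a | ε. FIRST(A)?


Per alternative of A: FIRST(a) = {a}; FIRST(ε) = {ε}
FIRST(A) = {a, ε}


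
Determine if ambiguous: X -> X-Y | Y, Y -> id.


precedence layered via separate nonterminal Y: deterministic
Unambiguous


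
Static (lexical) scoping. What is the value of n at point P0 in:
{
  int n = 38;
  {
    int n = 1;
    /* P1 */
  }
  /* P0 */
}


n declared in the same block as P0
n = 38


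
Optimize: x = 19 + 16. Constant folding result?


19 + 16 = 35 at compile time
Optimized: x = 35


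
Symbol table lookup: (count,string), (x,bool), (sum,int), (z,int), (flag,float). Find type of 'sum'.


Lookup 'sum' → type int


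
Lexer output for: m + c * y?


Scan left to right, longest-match per lexeme
Tokens: ID(m), OP(+), ID(c), OP(*), ID(y)


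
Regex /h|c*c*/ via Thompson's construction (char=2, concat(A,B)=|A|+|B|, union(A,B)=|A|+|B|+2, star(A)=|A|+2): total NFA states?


Syntax tree has 3 char leaf(s), 1 union(s), 2 star(s)
chars contribute 3×2 = 6; each union adds +2; each star adds +2
Total: 6 + 2 + 4 = 12 states


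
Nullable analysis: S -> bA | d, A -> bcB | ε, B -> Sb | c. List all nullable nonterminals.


A nonterminal is nullable iff some alternative derives ε (directly, or every symbol in it is nullable)
Nullable: {A}


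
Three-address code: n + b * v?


Break into single-operator statements:
t1 = b * v
t2 = n + t1


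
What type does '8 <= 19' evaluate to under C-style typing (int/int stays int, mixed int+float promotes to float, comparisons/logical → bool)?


Operand types: int <= int
Rule: comparison yields bool
Result type: bool


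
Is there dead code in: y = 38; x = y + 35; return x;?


y is read by x's definition; x is returned
No dead code


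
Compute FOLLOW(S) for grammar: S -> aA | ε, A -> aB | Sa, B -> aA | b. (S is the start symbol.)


$ ∈ FOLLOW(S). For each A -> αBβ: add FIRST(β)\{ε} to FOLLOW(B); if β nullable, add FOLLOW(A).
FOLLOW(S) = {$, a}


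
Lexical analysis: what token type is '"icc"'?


Pattern: double-quoted sequence
Type: STRING_LITERAL


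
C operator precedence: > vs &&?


'>' is relational (level 7); '&&' is logical AND (level 2)
Higher level binds tighter
'>' has higher precedence than '&&'


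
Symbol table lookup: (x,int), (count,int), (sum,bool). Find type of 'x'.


Lookup 'x' → type int


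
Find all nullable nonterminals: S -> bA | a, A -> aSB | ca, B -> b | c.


A nonterminal is nullable iff some alternative derives ε (directly, or every symbol in it is nullable)
Nullable: {}


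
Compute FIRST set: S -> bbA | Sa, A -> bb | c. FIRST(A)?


Per alternative of A: FIRST(bb) = {b}; FIRST(c) = {c}
FIRST(A) = {b, c}


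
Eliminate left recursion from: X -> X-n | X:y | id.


Left-recursive alternatives: X-n, X:y; non-recursive: id
Introduce X': X -> idX', X' -> -nX' | :yX' | ε


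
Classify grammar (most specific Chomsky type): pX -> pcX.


LHS has context (more than one symbol) and |LHS| ≤ |RHS|
Classification: Type 1 (Context-Sensitive)


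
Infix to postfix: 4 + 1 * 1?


* has higher precedence, evaluate 1*1 first
Postfix: 4 1 1 * +


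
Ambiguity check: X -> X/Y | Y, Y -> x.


precedence layered via separate nonterminal Y: deterministic
Unambiguous


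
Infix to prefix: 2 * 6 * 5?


left-to-right (same/higher precedence on left): tree is (* (* 2 6) 5)
Prefix: * * 2 6 5


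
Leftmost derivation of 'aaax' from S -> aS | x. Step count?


Derivation: S => aS => aaS => aaaS => aaax
Steps: 4


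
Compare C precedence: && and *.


'*' is multiplicative (level 10); '&&' is logical AND (level 2)
Higher level binds tighter
'*' has higher precedence than '&&'


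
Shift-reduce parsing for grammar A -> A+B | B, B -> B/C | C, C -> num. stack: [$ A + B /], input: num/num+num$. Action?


no handle; shift 'num'
Action: shift


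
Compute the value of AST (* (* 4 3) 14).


Evaluate inner: (* 4 3) = 12
Evaluate root: (* 12 14) = 168
Result: 168


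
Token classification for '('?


Pattern: delimiter/punctuation
Type: PUNCTUATION


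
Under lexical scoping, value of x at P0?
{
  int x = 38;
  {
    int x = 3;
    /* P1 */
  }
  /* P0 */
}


x declared in the same block as P0
x = 38


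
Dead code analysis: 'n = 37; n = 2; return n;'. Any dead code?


first assignment to n is overwritten before any read
Dead: 'n = 37'


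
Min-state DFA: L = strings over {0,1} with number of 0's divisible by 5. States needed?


Track (count of 0) mod 5: states 0..4, accept at 0
Minimal DFA: 5 states


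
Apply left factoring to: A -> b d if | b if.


Common prefix: 'b'
Factored: A -> b A', A' -> d if | if


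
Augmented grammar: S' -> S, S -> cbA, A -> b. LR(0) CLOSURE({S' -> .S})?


Start: S' -> .S
For each item with dot before a nonterminal B, add B -> .γ for every B-production
Closure: [S' -> .S, S -> .cbA]


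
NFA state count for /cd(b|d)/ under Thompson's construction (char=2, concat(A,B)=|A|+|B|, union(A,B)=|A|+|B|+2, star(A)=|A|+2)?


Syntax tree has 4 char leaf(s), 1 union(s), 0 star(s)
chars contribute 4×2 = 8; each union adds +2; each star adds +2
Total: 8 + 2 + 0 = 10 states


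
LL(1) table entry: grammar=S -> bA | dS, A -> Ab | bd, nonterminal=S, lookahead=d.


For [S, d]: 'd' ∈ FIRST(dS)
Entry: S -> dS


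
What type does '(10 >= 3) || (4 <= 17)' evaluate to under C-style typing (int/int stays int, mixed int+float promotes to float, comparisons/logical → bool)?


Operand types: bool || bool
Rule: logical operators take bool operands and yield bool
Result type: bool


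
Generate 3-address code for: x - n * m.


Break into single-operator statements:
t1 = n * m
t2 = x - t1


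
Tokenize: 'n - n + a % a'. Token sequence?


Scan left to right, longest-match per lexeme
Tokens: ID(n), OP(-), ID(n), OP(+), ID(a), OP(%), ID(a)


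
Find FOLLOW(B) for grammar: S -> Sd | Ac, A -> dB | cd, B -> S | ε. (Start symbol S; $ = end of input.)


$ ∈ FOLLOW(S). For each A -> αBβ: add FIRST(β)\{ε} to FOLLOW(B); if β nullable, add FOLLOW(A).
FOLLOW(B) = {c}


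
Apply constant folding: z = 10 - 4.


10 - 4 = 6 at compile time
Optimized: z = 6


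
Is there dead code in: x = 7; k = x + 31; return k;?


x is read by k's definition; k is returned
No dead code


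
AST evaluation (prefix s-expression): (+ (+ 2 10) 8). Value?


Evaluate inner: (+ 2 10) = 12
Evaluate root: (+ 12 8) = 20
Result: 20


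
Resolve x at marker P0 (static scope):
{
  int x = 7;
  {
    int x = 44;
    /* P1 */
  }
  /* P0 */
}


x declared in the same block as P0
x = 7


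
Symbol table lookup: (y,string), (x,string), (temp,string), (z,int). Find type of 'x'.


Lookup 'x' → type string


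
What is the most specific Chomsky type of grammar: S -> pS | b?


Right-linear: every RHS is a terminal or a terminal followed by one nonterminal
Classification: Type 3 (Regular)


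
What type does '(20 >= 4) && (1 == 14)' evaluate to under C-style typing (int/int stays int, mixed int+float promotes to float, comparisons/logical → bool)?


Operand types: bool && bool
Rule: logical operators take bool operands and yield bool
Result type: bool


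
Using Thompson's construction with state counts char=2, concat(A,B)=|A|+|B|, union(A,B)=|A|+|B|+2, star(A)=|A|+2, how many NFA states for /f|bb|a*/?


Syntax tree has 4 char leaf(s), 2 union(s), 1 star(s)
chars contribute 4×2 = 8; each union adds +2; each star adds +2
Total: 8 + 4 + 2 = 14 states


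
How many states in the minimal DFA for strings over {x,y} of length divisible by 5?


Track length mod 5: states 0..4, accept at 0
Minimal DFA: 5 states


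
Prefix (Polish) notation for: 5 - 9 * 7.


'*' binds tighter: tree is (- 5 (* 9 7))
Prefix: - 5 * 9 7


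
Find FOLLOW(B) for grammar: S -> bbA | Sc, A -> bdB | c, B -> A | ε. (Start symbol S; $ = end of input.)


$ ∈ FOLLOW(S). For each A -> αBβ: add FIRST(β)\{ε} to FOLLOW(B); if β nullable, add FOLLOW(A).
FOLLOW(B) = {$, c}


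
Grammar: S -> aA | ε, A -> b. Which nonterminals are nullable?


A nonterminal is nullable iff some alternative derives ε (directly, or every symbol in it is nullable)
Nullable: {S}


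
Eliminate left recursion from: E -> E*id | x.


Left-recursive alternatives: E*id; non-recursive: x
Introduce E': E -> xE', E' -> *idE' | ε


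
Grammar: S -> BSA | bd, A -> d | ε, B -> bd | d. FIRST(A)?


Per alternative of A: FIRST(d) = {d}; FIRST(ε) = {ε}
FIRST(A) = {d, ε}


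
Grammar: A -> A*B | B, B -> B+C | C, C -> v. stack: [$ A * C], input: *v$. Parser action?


'C' (not preceded by B+) is the handle for B -> C
Action: reduce (B -> C)


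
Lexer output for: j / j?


Scan left to right, longest-match per lexeme
Tokens: ID(j), OP(/), ID(j)


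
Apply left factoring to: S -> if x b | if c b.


Common prefix: 'if'
Factored: S -> if S', S' -> x b | c b


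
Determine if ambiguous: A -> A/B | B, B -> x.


precedence layered via separate nonterminal B: deterministic
Unambiguous


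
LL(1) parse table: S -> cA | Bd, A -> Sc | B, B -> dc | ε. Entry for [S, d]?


For [S, d]: 'd' ∈ FIRST(Bd)
Entry: S -> Bd


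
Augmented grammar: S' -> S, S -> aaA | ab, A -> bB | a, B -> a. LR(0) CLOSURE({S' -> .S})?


Start: S' -> .S
For each item with dot before a nonterminal B, add B -> .γ for every B-production
Closure: [S' -> .S, S -> .aaA, S -> .ab]


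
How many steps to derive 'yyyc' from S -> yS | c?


Derivation: S => yS => yyS => yyyS => yyyc
Steps: 4


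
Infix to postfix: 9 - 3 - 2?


Left to right (same or higher precedence on left)
Postfix: 9 3 - 2 -


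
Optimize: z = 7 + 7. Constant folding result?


7 + 7 = 14 at compile time
Optimized: z = 14


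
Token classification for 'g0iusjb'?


Pattern: letter/underscore followed by alphanumerics, not a keyword
Type: IDENTIFIER


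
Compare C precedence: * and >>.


'*' is multiplicative (level 10); '>>' is shift (level 8)
Higher level binds tighter
'*' has higher precedence than '>>'


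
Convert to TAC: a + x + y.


Break into single-operator statements:
t1 = a + x
t2 = t1 + y


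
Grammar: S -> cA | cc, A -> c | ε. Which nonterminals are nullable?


A nonterminal is nullable iff some alternative derives ε (directly, or every symbol in it is nullable)
Nullable: {A}


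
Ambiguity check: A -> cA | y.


right-linear, alternatives start with distinct terminals 'c' vs 'y': unique leftmost derivation
Unambiguous


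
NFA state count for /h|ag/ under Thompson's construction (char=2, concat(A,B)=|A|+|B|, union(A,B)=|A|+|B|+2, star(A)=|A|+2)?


Syntax tree has 3 char leaf(s), 1 union(s), 0 star(s)
chars contribute 3×2 = 6; each union adds +2; each star adds +2
Total: 6 + 2 + 0 = 8 states


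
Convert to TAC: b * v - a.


Break into single-operator statements:
t1 = b * v
t2 = t1 - a


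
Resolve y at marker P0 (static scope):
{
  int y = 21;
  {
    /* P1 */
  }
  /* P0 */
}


y declared in the same block as P0
y = 21


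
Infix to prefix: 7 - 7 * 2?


'*' binds tighter: tree is (- 7 (* 7 2))
Prefix: - 7 * 7 2


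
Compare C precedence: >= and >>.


'>>' is shift (level 8); '>=' is relational (level 7)
Higher level binds tighter
'>>' has higher precedence than '>='


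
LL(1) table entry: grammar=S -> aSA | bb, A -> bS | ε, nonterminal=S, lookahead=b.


For [S, b]: 'b' ∈ FIRST(bb)
Entry: S -> bb


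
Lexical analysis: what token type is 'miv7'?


Pattern: letter/underscore followed by alphanumerics, not a keyword
Type: IDENTIFIER


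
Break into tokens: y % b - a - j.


Scan left to right, longest-match per lexeme
Tokens: ID(y), OP(%), ID(b), OP(-), ID(a), OP(-), ID(j)


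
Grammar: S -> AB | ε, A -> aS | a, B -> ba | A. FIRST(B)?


Per alternative of B: FIRST(ba) = {b}; FIRST(A) = {a}
FIRST(B) = {a, b}


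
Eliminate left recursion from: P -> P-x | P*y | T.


Left-recursive alternatives: P-x, P*y; non-recursive: T
Introduce P': P -> TP', P' -> -xP' | *yP' | ε


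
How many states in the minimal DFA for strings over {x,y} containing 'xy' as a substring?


KMP-style automaton: 2 progress states + 1 absorbing accept = 3
Minimal DFA: 3 states


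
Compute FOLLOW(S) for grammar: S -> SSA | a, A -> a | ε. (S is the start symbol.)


$ ∈ FOLLOW(S). For each A -> αBβ: add FIRST(β)\{ε} to FOLLOW(B); if β nullable, add FOLLOW(A).
FOLLOW(S) = {$, a}


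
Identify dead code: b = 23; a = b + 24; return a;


b is read by a's definition; a is returned
No dead code


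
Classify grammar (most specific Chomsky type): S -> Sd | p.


Left-linear: every RHS is a terminal or one nonterminal followed by a terminal
Classification: Type 3 (Regular)


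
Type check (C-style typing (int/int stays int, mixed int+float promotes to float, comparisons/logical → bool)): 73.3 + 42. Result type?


Operand types: float + int
Rule: mixed int/float promotes to float; int/int stays int
Result type: float


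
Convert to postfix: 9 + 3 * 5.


* has higher precedence, evaluate 3*5 first
Postfix: 9 3 5 * +


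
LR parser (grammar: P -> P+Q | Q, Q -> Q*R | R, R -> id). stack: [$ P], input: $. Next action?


start symbol P on stack, input exhausted
Action: accept


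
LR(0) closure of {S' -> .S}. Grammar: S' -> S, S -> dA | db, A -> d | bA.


Start: S' -> .S
For each item with dot before a nonterminal B, add B -> .γ for every B-production
Closure: [S' -> .S, S -> .dA, S -> .db]


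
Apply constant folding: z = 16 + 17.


16 + 17 = 33 at compile time
Optimized: z = 33


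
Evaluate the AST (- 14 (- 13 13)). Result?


Evaluate inner: (- 13 13) = 0
Evaluate root: (- 14 0) = 14
Result: 14


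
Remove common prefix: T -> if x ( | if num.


Common prefix: 'if'
Factored: T -> if T', T' -> x ( | num


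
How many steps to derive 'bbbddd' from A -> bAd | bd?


Derivation: A => bAd => bbAdd => bbbddd
Steps: 3


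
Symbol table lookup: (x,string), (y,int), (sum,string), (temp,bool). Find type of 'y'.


Lookup 'y' → type int


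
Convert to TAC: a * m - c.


Break into single-operator statements:
t1 = a * m
t2 = t1 - c


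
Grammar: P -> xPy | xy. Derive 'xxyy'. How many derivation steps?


Derivation: P => xPy => xxyy
Steps: 2


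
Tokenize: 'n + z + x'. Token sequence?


Scan left to right, longest-match per lexeme
Tokens: ID(n), OP(+), ID(z), OP(+), ID(x)


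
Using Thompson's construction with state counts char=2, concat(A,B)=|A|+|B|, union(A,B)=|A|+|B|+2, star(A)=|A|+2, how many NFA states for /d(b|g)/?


Syntax tree has 3 char leaf(s), 1 union(s), 0 star(s)
chars contribute 3×2 = 6; each union adds +2; each star adds +2
Total: 6 + 2 + 0 = 8 states


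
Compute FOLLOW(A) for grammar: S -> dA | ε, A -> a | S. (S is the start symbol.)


$ ∈ FOLLOW(S). For each A -> αBβ: add FIRST(β)\{ε} to FOLLOW(B); if β nullable, add FOLLOW(A).
FOLLOW(A) = {$}


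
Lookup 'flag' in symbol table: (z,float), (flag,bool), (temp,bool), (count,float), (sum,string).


Lookup 'flag' → type bool


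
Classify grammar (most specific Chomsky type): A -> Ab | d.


Left-linear: every RHS is a terminal or one nonterminal followed by a terminal
Classification: Type 3 (Regular)


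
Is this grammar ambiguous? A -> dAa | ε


balanced d^n…a^n: each string has a unique parse
Unambiguous


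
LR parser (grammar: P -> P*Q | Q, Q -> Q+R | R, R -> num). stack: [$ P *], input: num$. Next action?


no handle ('P*' is not any RHS); shift 'num'
Action: shift


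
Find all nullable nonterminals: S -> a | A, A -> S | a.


A nonterminal is nullable iff some alternative derives ε (directly, or every symbol in it is nullable)
Nullable: {}


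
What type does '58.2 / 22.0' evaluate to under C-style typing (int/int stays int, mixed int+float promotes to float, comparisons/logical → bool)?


Operand types: float / float
Rule: mixed int/float promotes to float; int/int stays int
Result type: float


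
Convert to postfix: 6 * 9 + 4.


Left to right (same or higher precedence on left)
Postfix: 6 9 * 4 +


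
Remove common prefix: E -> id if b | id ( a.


Common prefix: 'id'
Factored: E -> id E', E' -> if b | ( a


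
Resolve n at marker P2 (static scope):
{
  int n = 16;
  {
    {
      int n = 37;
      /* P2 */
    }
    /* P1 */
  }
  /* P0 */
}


n declared in the same block as P2
n = 37


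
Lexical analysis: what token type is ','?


Pattern: delimiter/punctuation
Type: PUNCTUATION


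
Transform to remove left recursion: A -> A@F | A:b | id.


Left-recursive alternatives: A@F, A:b; non-recursive: id
Introduce A': A -> idA', A' -> @FA' | :bA' | ε


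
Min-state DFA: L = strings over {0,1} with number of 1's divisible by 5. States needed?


Track (count of 1) mod 5: states 0..4, accept at 0
Minimal DFA: 5 states


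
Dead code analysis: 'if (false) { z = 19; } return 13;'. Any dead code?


condition is constant false, so the whole block is unreachable
Dead: 'if (false) { z = 19; }'


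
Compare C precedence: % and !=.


'%' is multiplicative (level 10); '!=' is equality (level 6)
Higher level binds tighter
'%' has higher precedence than '!='


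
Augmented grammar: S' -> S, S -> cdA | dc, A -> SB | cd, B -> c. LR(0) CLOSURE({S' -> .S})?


Start: S' -> .S
For each item with dot before a nonterminal B, add B -> .γ for every B-production
Closure: [S' -> .S, S -> .cdA, S -> .dc]


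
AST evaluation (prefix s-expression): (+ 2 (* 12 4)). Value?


Evaluate inner: (* 12 4) = 48
Evaluate root: (+ 2 48) = 50
Result: 50


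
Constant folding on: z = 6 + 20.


6 + 20 = 26 at compile time
Optimized: z = 26


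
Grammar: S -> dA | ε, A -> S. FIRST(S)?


Per alternative of S: FIRST(dA) = {d}; FIRST(ε) = {ε}
FIRST(S) = {d, ε}


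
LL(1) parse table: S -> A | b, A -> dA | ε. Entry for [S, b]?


For [S, b]: 'b' ∈ FIRST(b)
Entry: S -> b


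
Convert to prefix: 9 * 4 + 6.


left-to-right (same/higher precedence on left): tree is (+ (* 9 4) 6)
Prefix: + * 9 4 6


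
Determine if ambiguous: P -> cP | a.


right-linear, alternatives start with distinct terminals 'c' vs 'a': unique leftmost derivation
Unambiguous


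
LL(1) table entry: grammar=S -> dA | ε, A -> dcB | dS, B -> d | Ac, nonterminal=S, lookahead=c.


For [S, c]: ε is nullable and 'c' ∈ FOLLOW(S)
Entry: S -> ε


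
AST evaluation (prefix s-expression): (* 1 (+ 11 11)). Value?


Evaluate inner: (+ 11 11) = 22
Evaluate root: (* 1 22) = 22
Result: 22


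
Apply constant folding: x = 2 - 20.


2 - 20 = -18 at compile time
Optimized: x = -18


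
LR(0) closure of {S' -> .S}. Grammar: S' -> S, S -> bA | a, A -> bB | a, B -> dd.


Start: S' -> .S
For each item with dot before a nonterminal B, add B -> .γ for every B-production
Closure: [S' -> .S, S -> .bA, S -> .a]


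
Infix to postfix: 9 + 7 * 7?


* has higher precedence, evaluate 7*7 first
Postfix: 9 7 7 * +


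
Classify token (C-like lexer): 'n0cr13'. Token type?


Pattern: letter/underscore followed by alphanumerics, not a keyword
Type: IDENTIFIER


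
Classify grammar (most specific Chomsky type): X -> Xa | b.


Left-linear: every RHS is a terminal or one nonterminal followed by a terminal
Classification: Type 3 (Regular)


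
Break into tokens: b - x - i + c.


Scan left to right, longest-match per lexeme
Tokens: ID(b), OP(-), ID(x), OP(-), ID(i), OP(+), ID(c)


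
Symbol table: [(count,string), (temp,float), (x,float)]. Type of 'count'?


Lookup 'count' → type string


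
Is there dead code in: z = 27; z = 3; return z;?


first assignment to z is overwritten before any read
Dead: 'z = 27'


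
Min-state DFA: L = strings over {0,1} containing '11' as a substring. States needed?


KMP-style automaton: 2 progress states + 1 absorbing accept = 3
Minimal DFA: 3 states


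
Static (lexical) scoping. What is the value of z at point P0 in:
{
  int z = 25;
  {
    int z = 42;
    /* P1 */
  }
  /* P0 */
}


z declared in the same block as P0
z = 25


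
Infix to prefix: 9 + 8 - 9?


left-to-right (same/higher precedence on left): tree is (- (+ 9 8) 9)
Prefix: - + 9 8 9


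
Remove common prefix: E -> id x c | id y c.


Common prefix: 'id'
Factored: E -> id E', E' -> x c | y c


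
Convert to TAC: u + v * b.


Break into single-operator statements:
t1 = v * b
t2 = u + t1


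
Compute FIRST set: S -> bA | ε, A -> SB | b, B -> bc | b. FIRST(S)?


Per alternative of S: FIRST(bA) = {b}; FIRST(ε) = {ε}
FIRST(S) = {b, ε}


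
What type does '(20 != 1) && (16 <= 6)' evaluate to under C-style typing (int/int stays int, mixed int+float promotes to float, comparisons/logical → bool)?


Operand types: bool && bool
Rule: logical operators take bool operands and yield bool
Result type: bool


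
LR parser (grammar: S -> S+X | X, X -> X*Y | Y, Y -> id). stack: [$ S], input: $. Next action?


start symbol S on stack, input exhausted
Action: accept


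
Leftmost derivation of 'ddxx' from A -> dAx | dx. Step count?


Derivation: A => dAx => ddxx
Steps: 2


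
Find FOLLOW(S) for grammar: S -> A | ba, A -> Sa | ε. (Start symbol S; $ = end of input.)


$ ∈ FOLLOW(S). For each A -> αBβ: add FIRST(β)\{ε} to FOLLOW(B); if β nullable, add FOLLOW(A).
FOLLOW(S) = {$, a}


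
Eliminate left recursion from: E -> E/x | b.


Left-recursive alternatives: E/x; non-recursive: b
Introduce E': E -> bE', E' -> /xE' | ε


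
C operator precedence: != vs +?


'+' is additive (level 9); '!=' is equality (level 6)
Higher level binds tighter
'+' has higher precedence than '!='


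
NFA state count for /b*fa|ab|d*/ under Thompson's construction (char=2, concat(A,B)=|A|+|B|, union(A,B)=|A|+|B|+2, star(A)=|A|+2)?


Syntax tree has 6 char leaf(s), 2 union(s), 2 star(s)
chars contribute 6×2 = 12; each union adds +2; each star adds +2
Total: 12 + 4 + 4 = 20 states


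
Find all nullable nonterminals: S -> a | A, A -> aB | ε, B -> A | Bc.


A nonterminal is nullable iff some alternative derives ε (directly, or every symbol in it is nullable)
Nullable: {A, B, S}


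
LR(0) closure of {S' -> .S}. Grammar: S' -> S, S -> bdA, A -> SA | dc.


Start: S' -> .S
For each item with dot before a nonterminal B, add B -> .γ for every B-production
Closure: [S' -> .S, S -> .bdA]


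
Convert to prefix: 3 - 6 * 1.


'*' binds tighter: tree is (- 3 (* 6 1))
Prefix: - 3 * 6 1


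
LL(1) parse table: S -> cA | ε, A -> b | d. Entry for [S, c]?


For [S, c]: 'c' ∈ FIRST(cA)
Entry: S -> cA


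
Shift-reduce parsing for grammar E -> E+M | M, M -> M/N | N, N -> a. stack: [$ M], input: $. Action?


lookahead ∉ {/} so M won't extend; reduce E -> M
Action: reduce (E -> M)


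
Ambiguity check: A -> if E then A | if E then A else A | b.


dangling else: 'if E then if E then b else b' parses two ways
Ambiguous


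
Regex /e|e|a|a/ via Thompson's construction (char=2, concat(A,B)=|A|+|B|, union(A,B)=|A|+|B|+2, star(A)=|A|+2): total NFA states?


Syntax tree has 4 char leaf(s), 3 union(s), 0 star(s)
chars contribute 4×2 = 8; each union adds +2; each star adds +2
Total: 8 + 6 + 0 = 14 states


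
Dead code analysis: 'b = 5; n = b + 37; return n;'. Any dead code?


b is read by n's definition; n is returned
No dead code


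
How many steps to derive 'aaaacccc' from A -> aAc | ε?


Derivation: A => aAc => aaAcc => aaaAccc => aaaaAcccc => aaaacccc
Steps: 5


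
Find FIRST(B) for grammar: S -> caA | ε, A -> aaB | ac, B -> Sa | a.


Per alternative of B: FIRST(Sa) = {a, c}; FIRST(a) = {a}
FIRST(B) = {a, c}


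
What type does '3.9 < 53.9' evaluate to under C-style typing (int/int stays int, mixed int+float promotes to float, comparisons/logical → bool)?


Operand types: float < float
Rule: comparison yields bool
Result type: bool


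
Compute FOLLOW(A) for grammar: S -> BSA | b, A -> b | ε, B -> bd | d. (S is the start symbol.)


$ ∈ FOLLOW(S). For each A -> αBβ: add FIRST(β)\{ε} to FOLLOW(B); if β nullable, add FOLLOW(A).
FOLLOW(A) = {$, b}


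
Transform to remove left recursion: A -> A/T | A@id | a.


Left-recursive alternatives: A/T, A@id; non-recursive: a
Introduce A': A -> aA', A' -> /TA' | @idA' | ε


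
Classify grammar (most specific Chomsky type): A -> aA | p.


Right-linear: every RHS is a terminal or a terminal followed by one nonterminal
Classification: Type 3 (Regular)


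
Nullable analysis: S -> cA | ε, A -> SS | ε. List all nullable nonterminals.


A nonterminal is nullable iff some alternative derives ε (directly, or every symbol in it is nullable)
Nullable: {A, S}


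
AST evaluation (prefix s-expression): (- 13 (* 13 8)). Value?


Evaluate inner: (* 13 8) = 104
Evaluate root: (- 13 104) = -91
Result: -91


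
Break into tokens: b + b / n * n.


Scan left to right, longest-match per lexeme
Tokens: ID(b), OP(+), ID(b), OP(/), ID(n), OP(*), ID(n)


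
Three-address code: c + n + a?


Break into single-operator statements:
t1 = c + n
t2 = t1 + a


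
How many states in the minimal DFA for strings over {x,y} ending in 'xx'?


Track the longest suffix of input matching a prefix of 'xx': 3 classes (prefixes of length 0..2)
Minimal DFA: 3 states


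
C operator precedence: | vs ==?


'==' is equality (level 6); '|' is bitwise OR (level 3)
Higher level binds tighter
'==' has higher precedence than '|'


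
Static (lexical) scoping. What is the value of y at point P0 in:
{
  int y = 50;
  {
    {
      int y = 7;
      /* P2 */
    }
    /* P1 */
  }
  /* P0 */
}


y declared in the same block as P0
y = 50


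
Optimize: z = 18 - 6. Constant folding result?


18 - 6 = 12 at compile time
Optimized: z = 12


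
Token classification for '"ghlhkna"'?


Pattern: double-quoted sequence
Type: STRING_LITERAL


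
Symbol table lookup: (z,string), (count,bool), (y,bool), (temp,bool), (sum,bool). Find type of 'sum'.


Lookup 'sum' → type bool


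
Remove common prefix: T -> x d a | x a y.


Common prefix: 'x'
Factored: T -> x T', T' -> d a | a y


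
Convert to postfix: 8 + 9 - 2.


Left to right (same or higher precedence on left)
Postfix: 8 9 + 2 -


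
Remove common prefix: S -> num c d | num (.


Common prefix: 'num'
Factored: S -> num S', S' -> c d | (


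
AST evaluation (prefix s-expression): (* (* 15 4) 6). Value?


Evaluate inner: (* 15 4) = 60
Evaluate root: (* 60 6) = 360
Result: 360


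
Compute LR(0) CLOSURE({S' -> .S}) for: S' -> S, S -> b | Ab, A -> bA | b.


Start: S' -> .S
For each item with dot before a nonterminal B, add B -> .γ for every B-production
Closure: [S' -> .S, S -> .b, S -> .Ab, A -> .bA, A -> .b]


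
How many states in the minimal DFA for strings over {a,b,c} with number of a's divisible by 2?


Track (count of a) mod 2: states 0..1, accept at 0
Minimal DFA: 2 states


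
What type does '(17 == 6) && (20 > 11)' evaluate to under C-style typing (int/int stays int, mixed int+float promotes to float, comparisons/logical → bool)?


Operand types: bool && bool
Rule: logical operators take bool operands and yield bool
Result type: bool


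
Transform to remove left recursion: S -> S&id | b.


Left-recursive alternatives: S&id; non-recursive: b
Introduce S': S -> bS', S' -> &idS' | ε


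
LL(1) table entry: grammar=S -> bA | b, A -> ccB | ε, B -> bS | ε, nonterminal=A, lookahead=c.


For [A, c]: 'c' ∈ FIRST(ccB)
Entry: A -> ccB


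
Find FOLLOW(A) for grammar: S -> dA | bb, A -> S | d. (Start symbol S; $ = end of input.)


$ ∈ FOLLOW(S). For each A -> αBβ: add FIRST(β)\{ε} to FOLLOW(B); if β nullable, add FOLLOW(A).
FOLLOW(A) = {$}


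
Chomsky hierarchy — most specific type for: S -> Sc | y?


Left-linear: every RHS is a terminal or one nonterminal followed by a terminal
Classification: Type 3 (Regular)


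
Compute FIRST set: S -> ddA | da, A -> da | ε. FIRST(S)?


Per alternative of S: FIRST(ddA) = {d}; FIRST(da) = {d}
FIRST(S) = {d}


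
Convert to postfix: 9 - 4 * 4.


* has higher precedence, evaluate 4*4 first
Postfix: 9 4 4 * -


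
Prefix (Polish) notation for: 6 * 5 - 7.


left-to-right (same/higher precedence on left): tree is (- (* 6 5) 7)
Prefix: - * 6 5 7


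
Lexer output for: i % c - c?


Scan left to right, longest-match per lexeme
Tokens: ID(i), OP(%), ID(c), OP(-), ID(c)


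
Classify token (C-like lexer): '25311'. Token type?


Pattern: digits only
Type: INTEGER_LITERAL


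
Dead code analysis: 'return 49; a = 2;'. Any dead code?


statement follows a return and is unreachable
Dead: 'a = 2'


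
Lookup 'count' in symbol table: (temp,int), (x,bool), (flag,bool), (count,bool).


Lookup 'count' → type bool


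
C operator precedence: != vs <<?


'<<' is shift (level 8); '!=' is equality (level 6)
Higher level binds tighter
'<<' has higher precedence than '!='


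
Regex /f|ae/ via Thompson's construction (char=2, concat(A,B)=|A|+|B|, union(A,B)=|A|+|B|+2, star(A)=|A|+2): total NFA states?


Syntax tree has 3 char leaf(s), 1 union(s), 0 star(s)
chars contribute 3×2 = 6; each union adds +2; each star adds +2
Total: 6 + 2 + 0 = 8 states


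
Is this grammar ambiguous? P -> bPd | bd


balanced b^n…d^n: each string has a unique parse
Unambiguous


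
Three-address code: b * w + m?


Break into single-operator statements:
t1 = b * w
t2 = t1 + m


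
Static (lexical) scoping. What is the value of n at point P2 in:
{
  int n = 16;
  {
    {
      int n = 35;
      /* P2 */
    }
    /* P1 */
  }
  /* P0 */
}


n declared in the same block as P2
n = 35


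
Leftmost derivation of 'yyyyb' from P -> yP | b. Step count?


Derivation: P => yP => yyP => yyyP => yyyyP => yyyyb
Steps: 5
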